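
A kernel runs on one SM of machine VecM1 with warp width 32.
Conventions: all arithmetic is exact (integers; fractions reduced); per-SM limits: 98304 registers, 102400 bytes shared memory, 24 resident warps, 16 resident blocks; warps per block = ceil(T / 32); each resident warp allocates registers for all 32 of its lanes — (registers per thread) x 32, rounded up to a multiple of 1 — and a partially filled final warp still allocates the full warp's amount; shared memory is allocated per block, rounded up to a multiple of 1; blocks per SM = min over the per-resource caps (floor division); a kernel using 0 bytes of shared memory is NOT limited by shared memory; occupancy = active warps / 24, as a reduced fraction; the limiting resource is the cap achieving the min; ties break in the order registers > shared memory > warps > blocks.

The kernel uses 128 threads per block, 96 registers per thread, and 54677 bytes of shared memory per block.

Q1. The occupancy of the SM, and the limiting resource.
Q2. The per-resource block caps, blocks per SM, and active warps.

Answer: occupancy 1/6, limited by shared memory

registers: 8 blocks
shared memory: 1 block
warps: 6 blocks
blocks: 16 blocks

Answer: 1 block, 4 active warps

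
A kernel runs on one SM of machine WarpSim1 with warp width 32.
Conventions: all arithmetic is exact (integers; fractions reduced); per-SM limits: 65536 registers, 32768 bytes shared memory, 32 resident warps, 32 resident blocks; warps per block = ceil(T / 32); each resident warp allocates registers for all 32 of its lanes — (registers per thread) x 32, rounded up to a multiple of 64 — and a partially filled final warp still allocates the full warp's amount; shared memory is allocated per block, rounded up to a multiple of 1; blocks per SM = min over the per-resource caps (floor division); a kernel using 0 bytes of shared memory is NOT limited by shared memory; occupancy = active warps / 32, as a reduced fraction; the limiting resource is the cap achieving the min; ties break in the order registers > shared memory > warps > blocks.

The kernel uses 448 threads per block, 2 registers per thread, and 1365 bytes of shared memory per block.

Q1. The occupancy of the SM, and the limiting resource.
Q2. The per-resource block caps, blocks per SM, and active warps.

Answer: occupancy 7/8, limited by warps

registers: 73 blocks
shared memory: 24 blocks
warps: 2 blocks
blocks: 32 blocks

Answer: 2 blocks, 28 active warps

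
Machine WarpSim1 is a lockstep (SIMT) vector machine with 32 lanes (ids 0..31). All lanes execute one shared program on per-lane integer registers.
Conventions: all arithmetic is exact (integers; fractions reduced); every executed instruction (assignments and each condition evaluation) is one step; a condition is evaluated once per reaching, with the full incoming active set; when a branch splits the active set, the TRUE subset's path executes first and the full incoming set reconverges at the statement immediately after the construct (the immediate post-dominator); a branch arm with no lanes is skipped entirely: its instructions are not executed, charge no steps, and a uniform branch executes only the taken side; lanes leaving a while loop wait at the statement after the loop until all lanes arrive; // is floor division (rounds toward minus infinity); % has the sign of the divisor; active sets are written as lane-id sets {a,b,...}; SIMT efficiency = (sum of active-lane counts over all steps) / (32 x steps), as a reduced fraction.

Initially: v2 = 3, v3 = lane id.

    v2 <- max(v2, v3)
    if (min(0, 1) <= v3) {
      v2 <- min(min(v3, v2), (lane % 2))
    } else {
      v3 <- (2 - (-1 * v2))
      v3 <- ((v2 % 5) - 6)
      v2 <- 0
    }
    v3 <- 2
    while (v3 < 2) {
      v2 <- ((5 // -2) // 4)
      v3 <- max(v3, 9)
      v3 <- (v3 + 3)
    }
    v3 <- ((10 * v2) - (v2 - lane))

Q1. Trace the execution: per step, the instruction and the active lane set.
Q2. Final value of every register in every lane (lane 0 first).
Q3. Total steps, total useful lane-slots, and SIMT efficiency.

step 0: v2 <- max(v2, v3)            {0,1,2,3,4,5,6,7,8,9,10,11,12,13,14,15,16,17,18,19,20,21,22,23,24,25,26,27,28,29,30,31}
step 1: eval (min(0, 1) <= v3)       {0,1,2,3,4,5,6,7,8,9,10,11,12,13,14,15,16,17,18,19,20,21,22,23,24,25,26,27,28,29,30,31}
step 2: v2 <- min(min(v3, v2), (lane % 2)) {0,1,2,3,4,5,6,7,8,9,10,11,12,13,14,15,16,17,18,19,20,21,22,23,24,25,26,27,28,29,30,31}
step 3: v3 <- 2                      {0,1,2,3,4,5,6,7,8,9,10,11,12,13,14,15,16,17,18,19,20,21,22,23,24,25,26,27,28,29,30,31}
step 4: eval (v3 < 2)                {0,1,2,3,4,5,6,7,8,9,10,11,12,13,14,15,16,17,18,19,20,21,22,23,24,25,26,27,28,29,30,31}
step 5: v3 <- ((10 * v2) - (v2 - lane)) {0,1,2,3,4,5,6,7,8,9,10,11,12,13,14,15,16,17,18,19,20,21,22,23,24,25,26,27,28,29,30,31}

Answer: 6 steps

v2: 0,1,0,1,0,1,0,1,0,1,0,1,0,1,0,1,0,1,0,1,0,1,0,1,0,1,0,1,0,1,0,1
v3: 0,10,2,12,4,14,6,16,8,18,10,20,12,22,14,24,16,26,18,28,20,30,22,32,24,34,26,36,28,38,30,40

steps = 6; useful = 192; efficiency = 192/192 = 1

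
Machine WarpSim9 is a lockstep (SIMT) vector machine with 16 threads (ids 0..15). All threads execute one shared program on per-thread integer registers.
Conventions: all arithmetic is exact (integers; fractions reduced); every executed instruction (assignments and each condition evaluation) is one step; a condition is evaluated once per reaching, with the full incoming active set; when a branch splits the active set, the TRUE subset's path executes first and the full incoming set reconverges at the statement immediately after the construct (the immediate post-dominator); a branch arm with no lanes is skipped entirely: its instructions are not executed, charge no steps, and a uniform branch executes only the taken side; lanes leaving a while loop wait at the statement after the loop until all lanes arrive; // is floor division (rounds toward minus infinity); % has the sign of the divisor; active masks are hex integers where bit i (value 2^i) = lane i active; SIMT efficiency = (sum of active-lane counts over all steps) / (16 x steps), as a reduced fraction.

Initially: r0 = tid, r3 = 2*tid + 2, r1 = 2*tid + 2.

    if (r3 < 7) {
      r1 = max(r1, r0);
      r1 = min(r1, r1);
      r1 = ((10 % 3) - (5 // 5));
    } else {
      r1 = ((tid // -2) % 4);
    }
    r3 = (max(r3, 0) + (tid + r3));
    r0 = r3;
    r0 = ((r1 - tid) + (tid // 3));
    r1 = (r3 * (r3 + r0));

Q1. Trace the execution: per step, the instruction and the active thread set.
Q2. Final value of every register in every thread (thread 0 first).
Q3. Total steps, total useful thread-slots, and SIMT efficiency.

step 0: eval (r3 < 7)                0xffff
step 1: r1 <- max(r1, r0)            0x0007
step 2: r1 <- min(r1, r1)            0x0007
step 3: r1 <- ((10 % 3) - (5 // 5))  0x0007
step 4: r1 <- ((tid // -2) % 4)      0xfff8
step 5: r3 <- (max(r3, 0) + (tid + r3)) 0xffff
step 6: r0 <- r3                     0xffff
step 7: r0 <- ((r1 - tid) + (tid // 3)) 0xffff
step 8: r1 <- (r3 * (r3 + r0))       0xffff

Answer: 9 steps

r0: 0,-1,-2,0,-1,-3,-3,-5,-6,-3,-4,-6,-6,-8,-9,-10
r3: 4,9,14,19,24,29,34,39,44,49,54,59,64,69,74,79
r1: 16,72,168,361,552,754,1054,1326,1672,2254,2700,3127,3712,4209,4810,5451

steps = 9; useful = 102; efficiency = 102/144 = 17/24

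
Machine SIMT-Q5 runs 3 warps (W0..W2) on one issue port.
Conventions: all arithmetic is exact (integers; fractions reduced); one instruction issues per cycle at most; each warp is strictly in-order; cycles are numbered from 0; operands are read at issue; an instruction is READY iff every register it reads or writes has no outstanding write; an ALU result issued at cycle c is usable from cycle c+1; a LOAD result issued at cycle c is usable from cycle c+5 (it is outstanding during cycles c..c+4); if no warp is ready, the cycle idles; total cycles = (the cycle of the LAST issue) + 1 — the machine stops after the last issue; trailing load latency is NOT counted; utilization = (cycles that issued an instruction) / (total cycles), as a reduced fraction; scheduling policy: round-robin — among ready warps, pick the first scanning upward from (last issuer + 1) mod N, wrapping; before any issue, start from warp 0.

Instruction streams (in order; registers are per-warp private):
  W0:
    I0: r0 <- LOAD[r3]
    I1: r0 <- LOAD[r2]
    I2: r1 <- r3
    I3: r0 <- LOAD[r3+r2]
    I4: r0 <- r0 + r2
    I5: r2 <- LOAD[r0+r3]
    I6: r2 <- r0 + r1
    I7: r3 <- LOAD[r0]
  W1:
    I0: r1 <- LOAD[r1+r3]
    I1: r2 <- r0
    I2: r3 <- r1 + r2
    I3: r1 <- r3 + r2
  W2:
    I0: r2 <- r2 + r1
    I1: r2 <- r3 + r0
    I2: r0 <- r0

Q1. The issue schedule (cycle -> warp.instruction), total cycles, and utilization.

cycle 0: W0.I0
cycle 1: W1.I0
cycle 2: W2.I0
cycle 3: W1.I1
cycle 4: W2.I1
cycle 5: W0.I1
cycle 6: W1.I2
cycle 7: W2.I2
cycle 8: W0.I2
cycle 9: W1.I3
cycle 10: W0.I3
cycle 11: idle
cycle 12: idle
cycle 13: idle
cycle 14: idle
cycle 15: W0.I4
cycle 16: W0.I5
cycle 17: idle
cycle 18: idle
cycle 19: idle
cycle 20: idle
cycle 21: W0.I6
cycle 22: W0.I7

Answer: 23 cycles, utilization 15/23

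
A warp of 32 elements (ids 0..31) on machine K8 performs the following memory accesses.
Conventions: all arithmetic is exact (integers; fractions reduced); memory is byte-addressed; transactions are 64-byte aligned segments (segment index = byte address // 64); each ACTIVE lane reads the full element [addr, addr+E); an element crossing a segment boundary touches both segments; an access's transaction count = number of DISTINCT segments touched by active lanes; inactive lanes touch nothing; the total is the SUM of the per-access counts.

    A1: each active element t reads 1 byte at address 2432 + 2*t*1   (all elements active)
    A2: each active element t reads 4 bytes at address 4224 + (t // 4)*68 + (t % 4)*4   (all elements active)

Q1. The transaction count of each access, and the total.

A1: 1 transaction
A2: 8 transactions

Answer: 1,8; total 9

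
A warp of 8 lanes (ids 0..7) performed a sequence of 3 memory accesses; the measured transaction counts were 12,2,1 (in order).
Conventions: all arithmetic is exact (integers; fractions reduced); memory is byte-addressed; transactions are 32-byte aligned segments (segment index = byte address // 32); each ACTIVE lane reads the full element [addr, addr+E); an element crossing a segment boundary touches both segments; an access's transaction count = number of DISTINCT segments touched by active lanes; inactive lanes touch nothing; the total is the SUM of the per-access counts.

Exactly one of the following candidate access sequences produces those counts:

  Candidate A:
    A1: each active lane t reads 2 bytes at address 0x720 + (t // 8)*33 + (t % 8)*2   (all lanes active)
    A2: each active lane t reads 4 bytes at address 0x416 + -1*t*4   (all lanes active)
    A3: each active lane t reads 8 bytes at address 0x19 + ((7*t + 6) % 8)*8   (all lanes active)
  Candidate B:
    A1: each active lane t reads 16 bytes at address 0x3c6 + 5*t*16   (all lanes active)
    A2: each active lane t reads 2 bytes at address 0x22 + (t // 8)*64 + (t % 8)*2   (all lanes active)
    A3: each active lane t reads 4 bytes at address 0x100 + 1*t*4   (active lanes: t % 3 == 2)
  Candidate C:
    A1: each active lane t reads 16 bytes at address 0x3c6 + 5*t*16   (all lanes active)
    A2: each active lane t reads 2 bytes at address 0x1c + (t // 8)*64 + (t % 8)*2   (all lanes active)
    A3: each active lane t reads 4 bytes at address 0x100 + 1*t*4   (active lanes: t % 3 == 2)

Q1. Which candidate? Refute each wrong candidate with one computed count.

A: A1 gives 1 transaction, not 12
B: A2 gives 1 transaction, not 2
C: all counts match (12,2,1)

Answer: C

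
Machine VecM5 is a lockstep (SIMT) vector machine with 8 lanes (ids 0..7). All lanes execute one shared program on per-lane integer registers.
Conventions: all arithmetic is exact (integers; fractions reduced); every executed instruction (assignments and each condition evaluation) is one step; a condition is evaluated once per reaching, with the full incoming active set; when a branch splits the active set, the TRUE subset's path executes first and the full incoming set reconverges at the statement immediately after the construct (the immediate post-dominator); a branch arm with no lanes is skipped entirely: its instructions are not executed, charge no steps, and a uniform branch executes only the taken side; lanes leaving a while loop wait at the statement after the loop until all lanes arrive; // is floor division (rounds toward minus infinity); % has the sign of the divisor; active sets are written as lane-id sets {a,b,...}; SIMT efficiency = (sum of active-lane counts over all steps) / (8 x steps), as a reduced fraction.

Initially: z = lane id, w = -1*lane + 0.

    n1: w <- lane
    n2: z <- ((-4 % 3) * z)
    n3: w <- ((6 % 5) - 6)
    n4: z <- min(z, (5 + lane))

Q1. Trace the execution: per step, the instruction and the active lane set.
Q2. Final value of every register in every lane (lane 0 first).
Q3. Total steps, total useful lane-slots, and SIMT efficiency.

step 0: w <- lane                    {0,1,2,3,4,5,6,7}
step 1: z <- ((-4 % 3) * z)          {0,1,2,3,4,5,6,7}
step 2: w <- ((6 % 5) - 6)           {0,1,2,3,4,5,6,7}
step 3: z <- min(z, (5 + lane))      {0,1,2,3,4,5,6,7}

Answer: 4 steps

z: 0,2,4,6,8,10,11,12
w: -5,-5,-5,-5,-5,-5,-5,-5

steps = 4; useful = 32; efficiency = 32/32 = 1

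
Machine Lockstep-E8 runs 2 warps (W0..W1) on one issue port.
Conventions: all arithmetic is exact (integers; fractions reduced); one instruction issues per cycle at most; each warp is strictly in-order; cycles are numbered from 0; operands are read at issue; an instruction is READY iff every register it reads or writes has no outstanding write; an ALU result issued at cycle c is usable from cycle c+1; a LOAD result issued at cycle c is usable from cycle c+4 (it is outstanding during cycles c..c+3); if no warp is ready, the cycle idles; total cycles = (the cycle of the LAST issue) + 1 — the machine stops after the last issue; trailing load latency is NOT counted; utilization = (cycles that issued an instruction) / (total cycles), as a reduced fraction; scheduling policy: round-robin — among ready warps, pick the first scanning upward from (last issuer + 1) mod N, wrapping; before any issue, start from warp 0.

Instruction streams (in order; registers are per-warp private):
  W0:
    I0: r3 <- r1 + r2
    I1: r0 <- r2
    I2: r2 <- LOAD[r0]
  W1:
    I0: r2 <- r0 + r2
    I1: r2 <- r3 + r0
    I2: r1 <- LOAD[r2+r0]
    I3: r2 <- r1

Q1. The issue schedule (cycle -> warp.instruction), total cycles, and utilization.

cycle 0: W0.I0
cycle 1: W1.I0
cycle 2: W0.I1
cycle 3: W1.I1
cycle 4: W0.I2
cycle 5: W1.I2
cycle 6: idle
cycle 7: idle
cycle 8: idle
cycle 9: W1.I3

Answer: 10 cycles, utilization 7/10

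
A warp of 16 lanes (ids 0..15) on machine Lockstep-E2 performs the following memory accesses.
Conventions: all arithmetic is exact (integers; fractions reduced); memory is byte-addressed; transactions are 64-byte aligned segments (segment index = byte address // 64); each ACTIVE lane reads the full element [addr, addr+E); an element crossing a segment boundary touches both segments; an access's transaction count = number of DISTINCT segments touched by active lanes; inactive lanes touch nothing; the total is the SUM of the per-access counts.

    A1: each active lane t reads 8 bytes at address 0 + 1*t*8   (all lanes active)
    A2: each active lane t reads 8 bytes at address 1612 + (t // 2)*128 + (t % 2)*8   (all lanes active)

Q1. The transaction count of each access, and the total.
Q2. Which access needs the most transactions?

A1: 2 transactions
A2: 8 transactions

Answer: 2,8; total 10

Answer: A2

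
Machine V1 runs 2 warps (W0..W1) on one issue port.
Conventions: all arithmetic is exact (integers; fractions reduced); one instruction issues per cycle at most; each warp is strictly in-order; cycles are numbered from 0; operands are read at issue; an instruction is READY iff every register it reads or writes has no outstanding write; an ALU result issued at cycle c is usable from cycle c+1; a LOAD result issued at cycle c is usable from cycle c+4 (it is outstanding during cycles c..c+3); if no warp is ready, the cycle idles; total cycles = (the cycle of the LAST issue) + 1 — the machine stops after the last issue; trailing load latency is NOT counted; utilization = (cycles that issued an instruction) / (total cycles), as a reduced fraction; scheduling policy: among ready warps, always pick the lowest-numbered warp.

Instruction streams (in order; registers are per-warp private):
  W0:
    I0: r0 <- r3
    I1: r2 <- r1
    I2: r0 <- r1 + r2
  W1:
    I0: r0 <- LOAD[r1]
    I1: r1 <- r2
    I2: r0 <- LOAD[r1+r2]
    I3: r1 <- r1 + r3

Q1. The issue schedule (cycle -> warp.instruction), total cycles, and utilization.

cycle 0: W0.I0
cycle 1: W0.I1
cycle 2: W0.I2
cycle 3: W1.I0
cycle 4: W1.I1
cycle 5: idle
cycle 6: idle
cycle 7: W1.I2
cycle 8: W1.I3

Answer: 9 cycles, utilization 7/9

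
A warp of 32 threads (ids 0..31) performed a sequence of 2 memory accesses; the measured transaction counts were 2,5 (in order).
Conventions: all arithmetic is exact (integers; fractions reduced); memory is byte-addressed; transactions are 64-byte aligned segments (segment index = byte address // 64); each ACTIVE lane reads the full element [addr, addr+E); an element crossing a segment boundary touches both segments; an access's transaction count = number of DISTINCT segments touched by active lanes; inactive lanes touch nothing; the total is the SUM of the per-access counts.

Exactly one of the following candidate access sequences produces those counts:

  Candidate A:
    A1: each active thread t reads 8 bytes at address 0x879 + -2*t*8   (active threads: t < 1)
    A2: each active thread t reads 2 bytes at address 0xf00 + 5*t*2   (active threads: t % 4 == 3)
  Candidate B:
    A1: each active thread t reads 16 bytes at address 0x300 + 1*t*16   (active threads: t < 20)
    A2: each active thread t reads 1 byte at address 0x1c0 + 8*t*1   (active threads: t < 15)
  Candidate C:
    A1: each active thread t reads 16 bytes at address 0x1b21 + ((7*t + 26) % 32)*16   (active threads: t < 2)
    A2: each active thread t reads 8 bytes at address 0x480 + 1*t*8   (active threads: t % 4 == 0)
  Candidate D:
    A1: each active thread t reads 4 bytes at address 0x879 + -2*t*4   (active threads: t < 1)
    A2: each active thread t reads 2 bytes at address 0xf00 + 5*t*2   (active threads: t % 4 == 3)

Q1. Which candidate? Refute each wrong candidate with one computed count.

B: A1 gives 5 transactions, not 2
C: A1 gives 3 transactions, not 2
D: A1 gives 1 transaction, not 2
A: all counts match (2,5)

Answer: A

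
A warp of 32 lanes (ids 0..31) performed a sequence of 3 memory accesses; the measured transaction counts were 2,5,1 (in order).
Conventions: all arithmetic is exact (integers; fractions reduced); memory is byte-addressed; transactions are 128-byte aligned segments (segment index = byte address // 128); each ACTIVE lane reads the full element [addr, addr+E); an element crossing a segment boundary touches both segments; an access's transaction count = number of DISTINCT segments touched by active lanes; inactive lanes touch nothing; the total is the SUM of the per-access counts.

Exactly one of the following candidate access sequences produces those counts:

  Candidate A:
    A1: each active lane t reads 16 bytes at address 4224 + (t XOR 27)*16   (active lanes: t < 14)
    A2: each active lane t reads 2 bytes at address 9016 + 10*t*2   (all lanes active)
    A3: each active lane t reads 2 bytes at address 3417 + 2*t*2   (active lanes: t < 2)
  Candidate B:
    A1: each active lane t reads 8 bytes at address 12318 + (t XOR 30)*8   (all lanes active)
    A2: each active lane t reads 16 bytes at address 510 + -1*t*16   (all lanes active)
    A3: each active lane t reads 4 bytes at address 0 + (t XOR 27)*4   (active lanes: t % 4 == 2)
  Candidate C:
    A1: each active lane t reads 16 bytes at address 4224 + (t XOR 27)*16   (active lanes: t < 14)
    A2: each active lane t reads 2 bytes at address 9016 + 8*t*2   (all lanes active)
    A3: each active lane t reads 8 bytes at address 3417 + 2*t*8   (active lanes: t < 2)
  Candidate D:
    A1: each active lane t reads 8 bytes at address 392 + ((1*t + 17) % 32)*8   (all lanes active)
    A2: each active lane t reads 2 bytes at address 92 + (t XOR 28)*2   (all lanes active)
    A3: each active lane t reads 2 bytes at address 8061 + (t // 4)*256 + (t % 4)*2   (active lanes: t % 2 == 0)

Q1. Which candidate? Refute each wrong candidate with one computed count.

A: A2 gives 6 transactions, not 5
B: A1 gives 3 transactions, not 2
D: A1 gives 3 transactions, not 2
C: all counts match (2,5,1)

Answer: C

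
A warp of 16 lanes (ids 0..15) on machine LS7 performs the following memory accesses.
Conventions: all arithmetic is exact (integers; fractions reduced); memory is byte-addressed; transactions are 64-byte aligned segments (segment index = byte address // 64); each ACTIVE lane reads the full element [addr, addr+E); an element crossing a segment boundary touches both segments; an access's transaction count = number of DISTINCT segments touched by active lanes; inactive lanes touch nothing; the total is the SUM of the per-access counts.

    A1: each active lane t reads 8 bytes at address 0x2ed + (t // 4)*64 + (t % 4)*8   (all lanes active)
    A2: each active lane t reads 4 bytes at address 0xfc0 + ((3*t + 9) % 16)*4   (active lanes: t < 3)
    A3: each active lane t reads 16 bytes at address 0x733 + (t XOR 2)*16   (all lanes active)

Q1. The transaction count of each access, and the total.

A1: 5 transactions
A2: 1 transaction
A3: 5 transactions

Answer: 5,1,5; total 11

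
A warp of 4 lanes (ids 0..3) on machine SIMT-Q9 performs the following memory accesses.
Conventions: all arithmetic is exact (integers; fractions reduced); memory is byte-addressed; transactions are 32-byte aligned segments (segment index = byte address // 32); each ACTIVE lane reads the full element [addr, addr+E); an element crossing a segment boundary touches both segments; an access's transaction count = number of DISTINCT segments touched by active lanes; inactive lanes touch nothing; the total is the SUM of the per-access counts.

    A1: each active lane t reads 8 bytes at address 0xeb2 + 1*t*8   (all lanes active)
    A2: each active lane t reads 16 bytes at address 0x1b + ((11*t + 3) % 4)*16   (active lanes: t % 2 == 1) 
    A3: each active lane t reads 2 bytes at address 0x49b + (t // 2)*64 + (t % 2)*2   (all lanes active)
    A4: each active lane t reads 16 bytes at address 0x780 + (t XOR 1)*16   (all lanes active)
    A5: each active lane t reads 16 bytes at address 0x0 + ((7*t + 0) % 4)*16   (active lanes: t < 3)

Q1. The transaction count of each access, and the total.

A1: 2 transactions
A2: 3 transactions
A3: 2 transactions
A4: 2 transactions
A5: 2 transactions

Answer: 2,3,2,2,2; total 11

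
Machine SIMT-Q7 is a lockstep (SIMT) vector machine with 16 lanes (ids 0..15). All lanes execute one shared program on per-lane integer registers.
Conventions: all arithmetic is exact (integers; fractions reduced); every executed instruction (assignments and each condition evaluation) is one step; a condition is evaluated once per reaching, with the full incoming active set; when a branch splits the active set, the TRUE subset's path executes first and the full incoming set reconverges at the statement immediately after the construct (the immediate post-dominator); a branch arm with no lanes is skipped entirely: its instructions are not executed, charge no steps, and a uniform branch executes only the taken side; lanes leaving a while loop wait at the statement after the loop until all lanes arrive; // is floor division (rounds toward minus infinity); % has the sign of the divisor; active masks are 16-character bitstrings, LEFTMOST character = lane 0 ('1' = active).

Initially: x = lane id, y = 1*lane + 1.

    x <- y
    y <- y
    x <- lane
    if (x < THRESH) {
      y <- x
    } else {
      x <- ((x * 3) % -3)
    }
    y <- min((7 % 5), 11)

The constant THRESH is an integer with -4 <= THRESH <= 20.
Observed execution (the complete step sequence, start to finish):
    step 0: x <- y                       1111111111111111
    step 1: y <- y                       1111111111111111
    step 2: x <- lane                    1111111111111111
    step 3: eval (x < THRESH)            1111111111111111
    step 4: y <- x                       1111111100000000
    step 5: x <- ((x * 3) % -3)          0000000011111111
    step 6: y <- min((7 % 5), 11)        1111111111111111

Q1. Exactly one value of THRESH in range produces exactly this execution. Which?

Answer: THRESH = 8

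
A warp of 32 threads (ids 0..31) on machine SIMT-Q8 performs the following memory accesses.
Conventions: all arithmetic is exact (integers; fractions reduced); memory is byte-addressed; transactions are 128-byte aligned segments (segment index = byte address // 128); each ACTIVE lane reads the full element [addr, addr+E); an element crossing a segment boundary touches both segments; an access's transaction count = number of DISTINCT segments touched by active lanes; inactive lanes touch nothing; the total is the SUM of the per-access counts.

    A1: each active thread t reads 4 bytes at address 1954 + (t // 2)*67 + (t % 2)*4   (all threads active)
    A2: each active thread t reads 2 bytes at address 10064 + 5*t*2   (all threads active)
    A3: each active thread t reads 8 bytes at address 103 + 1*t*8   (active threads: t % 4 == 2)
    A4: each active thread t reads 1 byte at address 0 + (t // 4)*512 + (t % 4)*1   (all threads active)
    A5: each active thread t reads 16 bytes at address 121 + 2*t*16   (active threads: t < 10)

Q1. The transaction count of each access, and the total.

A1: 9 transactions
A2: 4 transactions
A3: 3 transactions
A4: 8 transactions
A5: 4 transactions

Answer: 9,4,3,8,4; total 28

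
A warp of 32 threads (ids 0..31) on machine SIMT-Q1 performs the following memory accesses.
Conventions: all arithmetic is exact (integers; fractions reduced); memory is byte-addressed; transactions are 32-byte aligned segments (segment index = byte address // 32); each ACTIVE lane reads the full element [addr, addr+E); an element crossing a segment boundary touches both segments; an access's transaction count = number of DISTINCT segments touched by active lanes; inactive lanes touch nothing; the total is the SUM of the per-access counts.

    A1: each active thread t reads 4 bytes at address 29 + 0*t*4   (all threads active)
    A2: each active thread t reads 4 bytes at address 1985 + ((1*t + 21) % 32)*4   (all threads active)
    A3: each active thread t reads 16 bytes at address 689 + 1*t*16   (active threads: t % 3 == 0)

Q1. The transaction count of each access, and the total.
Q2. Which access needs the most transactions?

A1: 2 transactions
A2: 5 transactions
A3: 17 transactions

Answer: 2,5,17; total 24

Answer: A3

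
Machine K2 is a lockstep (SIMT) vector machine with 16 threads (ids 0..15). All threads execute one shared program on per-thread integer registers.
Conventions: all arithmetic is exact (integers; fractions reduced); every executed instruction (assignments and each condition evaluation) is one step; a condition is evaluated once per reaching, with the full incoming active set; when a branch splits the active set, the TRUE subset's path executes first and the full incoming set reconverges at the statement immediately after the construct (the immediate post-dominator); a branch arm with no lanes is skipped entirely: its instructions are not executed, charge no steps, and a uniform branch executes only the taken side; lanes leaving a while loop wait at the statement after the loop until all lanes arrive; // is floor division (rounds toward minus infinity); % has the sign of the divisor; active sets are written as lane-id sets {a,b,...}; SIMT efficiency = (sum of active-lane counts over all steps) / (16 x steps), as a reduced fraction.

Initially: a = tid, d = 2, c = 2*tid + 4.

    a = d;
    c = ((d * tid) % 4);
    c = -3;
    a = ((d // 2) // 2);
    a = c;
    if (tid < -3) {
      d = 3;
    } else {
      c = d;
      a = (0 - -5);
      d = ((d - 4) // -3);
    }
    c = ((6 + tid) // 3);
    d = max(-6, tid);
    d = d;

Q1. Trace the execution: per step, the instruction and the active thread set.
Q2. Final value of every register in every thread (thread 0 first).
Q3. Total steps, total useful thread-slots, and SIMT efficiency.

step 0: a <- d                       {0,1,2,3,4,5,6,7,8,9,10,11,12,13,14,15}
step 1: c <- ((d * tid) % 4)         {0,1,2,3,4,5,6,7,8,9,10,11,12,13,14,15}
step 2: c <- -3                      {0,1,2,3,4,5,6,7,8,9,10,11,12,13,14,15}
step 3: a <- ((d // 2) // 2)         {0,1,2,3,4,5,6,7,8,9,10,11,12,13,14,15}
step 4: a <- c                       {0,1,2,3,4,5,6,7,8,9,10,11,12,13,14,15}
step 5: eval (tid < -3)              {0,1,2,3,4,5,6,7,8,9,10,11,12,13,14,15}
step 6: c <- d                       {0,1,2,3,4,5,6,7,8,9,10,11,12,13,14,15}
step 7: a <- (0 - -5)                {0,1,2,3,4,5,6,7,8,9,10,11,12,13,14,15}
step 8: d <- ((d - 4) // -3)         {0,1,2,3,4,5,6,7,8,9,10,11,12,13,14,15}
step 9: c <- ((6 + tid) // 3)        {0,1,2,3,4,5,6,7,8,9,10,11,12,13,14,15}
step 10: d <- max(-6, tid)            {0,1,2,3,4,5,6,7,8,9,10,11,12,13,14,15}
step 11: d <- d                       {0,1,2,3,4,5,6,7,8,9,10,11,12,13,14,15}

Answer: 12 steps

a: 5,5,5,5,5,5,5,5,5,5,5,5,5,5,5,5
d: 0,1,2,3,4,5,6,7,8,9,10,11,12,13,14,15
c: 2,2,2,3,3,3,4,4,4,5,5,5,6,6,6,7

steps = 12; useful = 192; efficiency = 192/192 = 1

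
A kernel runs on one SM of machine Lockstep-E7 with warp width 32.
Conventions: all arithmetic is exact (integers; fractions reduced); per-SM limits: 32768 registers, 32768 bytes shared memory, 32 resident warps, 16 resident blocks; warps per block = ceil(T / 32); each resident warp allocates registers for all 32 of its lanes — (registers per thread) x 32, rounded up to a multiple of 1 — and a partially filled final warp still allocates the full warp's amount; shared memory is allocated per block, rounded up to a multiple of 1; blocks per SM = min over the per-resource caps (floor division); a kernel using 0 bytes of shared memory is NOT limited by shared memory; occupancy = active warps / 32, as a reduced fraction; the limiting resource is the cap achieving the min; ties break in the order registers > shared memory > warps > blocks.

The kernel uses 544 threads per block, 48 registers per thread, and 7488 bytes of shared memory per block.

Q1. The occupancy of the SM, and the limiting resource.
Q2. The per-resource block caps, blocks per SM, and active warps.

Answer: occupancy 17/32, limited by registers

registers: 1 block
shared memory: 4 blocks
warps: 1 block
blocks: 16 blocks

Answer: 1 block, 17 active warps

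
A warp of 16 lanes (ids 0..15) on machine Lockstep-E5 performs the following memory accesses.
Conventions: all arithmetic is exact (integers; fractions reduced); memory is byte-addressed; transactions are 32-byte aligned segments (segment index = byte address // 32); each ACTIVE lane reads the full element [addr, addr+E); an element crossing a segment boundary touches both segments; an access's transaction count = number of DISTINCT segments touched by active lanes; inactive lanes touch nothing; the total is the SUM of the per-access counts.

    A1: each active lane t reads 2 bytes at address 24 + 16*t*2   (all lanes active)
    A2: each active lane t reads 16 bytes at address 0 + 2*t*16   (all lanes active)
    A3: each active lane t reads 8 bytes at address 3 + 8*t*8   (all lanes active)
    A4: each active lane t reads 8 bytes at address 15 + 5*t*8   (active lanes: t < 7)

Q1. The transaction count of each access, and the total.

A1: 16 transactions
A2: 16 transactions
A3: 16 transactions
A4: 9 transactions

Answer: 16,16,16,9; total 57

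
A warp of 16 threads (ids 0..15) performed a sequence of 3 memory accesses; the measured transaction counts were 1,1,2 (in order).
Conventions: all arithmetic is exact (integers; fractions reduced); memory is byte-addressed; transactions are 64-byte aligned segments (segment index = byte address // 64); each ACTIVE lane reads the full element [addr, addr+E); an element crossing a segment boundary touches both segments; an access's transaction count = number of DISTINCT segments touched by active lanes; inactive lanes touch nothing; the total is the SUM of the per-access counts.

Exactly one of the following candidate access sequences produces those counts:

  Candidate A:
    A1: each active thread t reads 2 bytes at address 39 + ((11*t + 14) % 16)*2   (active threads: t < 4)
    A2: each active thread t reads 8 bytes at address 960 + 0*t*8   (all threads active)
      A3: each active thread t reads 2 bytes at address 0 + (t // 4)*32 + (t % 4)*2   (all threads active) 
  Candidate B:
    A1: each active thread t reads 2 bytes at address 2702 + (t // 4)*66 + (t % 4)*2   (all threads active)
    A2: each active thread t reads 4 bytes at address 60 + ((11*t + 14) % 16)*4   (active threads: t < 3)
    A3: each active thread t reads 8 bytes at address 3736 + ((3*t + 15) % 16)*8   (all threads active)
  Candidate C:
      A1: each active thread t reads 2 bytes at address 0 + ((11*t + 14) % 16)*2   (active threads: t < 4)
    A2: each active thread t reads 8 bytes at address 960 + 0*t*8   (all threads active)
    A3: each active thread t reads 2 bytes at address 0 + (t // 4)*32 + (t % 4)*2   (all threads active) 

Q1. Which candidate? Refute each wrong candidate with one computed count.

A: A1 gives 2 transactions, not 1
B: A1 gives 4 transactions, not 1
C: all counts match (1,1,2)

Answer: C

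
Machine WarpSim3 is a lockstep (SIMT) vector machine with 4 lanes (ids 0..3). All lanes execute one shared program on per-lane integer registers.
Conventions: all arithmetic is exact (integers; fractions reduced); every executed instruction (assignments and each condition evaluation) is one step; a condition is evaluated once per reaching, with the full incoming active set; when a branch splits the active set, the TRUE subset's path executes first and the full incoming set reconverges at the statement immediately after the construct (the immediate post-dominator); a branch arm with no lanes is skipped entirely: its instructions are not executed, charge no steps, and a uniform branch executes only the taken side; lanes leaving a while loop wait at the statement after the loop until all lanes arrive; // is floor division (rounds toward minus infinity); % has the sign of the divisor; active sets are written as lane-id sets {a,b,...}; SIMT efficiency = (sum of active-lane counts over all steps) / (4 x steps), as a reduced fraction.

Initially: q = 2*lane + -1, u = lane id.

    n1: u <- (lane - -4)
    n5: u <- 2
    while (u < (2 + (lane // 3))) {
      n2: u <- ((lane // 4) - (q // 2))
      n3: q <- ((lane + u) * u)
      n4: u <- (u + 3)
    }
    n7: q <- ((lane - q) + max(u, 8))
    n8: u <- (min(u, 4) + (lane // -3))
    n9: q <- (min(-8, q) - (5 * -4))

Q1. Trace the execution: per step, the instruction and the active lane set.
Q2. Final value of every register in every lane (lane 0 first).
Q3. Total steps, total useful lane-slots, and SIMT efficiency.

step 0: u <- (lane - -4)             {0,1,2,3}
step 1: u <- 2                       {0,1,2,3}
step 2: eval (u < (2 + (lane // 3))) {0,1,2,3}
step 3: u <- ((lane // 4) - (q // 2)) {3}
step 4: q <- ((lane + u) * u)        {3}
step 5: u <- (u + 3)                 {3}
step 6: eval (u < (2 + (lane // 3))) {3}
step 7: u <- ((lane // 4) - (q // 2)) {3}
step 8: q <- ((lane + u) * u)        {3}
step 9: u <- (u + 3)                 {3}
step 10: eval (u < (2 + (lane // 3))) {3}
step 11: q <- ((lane - q) + max(u, 8)) {0,1,2,3}
step 12: u <- (min(u, 4) + (lane // -3)) {0,1,2,3}
step 13: q <- (min(-8, q) - (5 * -4)) {0,1,2,3}

Answer: 14 steps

q: 12,12,12,12
u: 2,1,1,3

steps = 14; useful = 32; efficiency = 32/56 = 4/7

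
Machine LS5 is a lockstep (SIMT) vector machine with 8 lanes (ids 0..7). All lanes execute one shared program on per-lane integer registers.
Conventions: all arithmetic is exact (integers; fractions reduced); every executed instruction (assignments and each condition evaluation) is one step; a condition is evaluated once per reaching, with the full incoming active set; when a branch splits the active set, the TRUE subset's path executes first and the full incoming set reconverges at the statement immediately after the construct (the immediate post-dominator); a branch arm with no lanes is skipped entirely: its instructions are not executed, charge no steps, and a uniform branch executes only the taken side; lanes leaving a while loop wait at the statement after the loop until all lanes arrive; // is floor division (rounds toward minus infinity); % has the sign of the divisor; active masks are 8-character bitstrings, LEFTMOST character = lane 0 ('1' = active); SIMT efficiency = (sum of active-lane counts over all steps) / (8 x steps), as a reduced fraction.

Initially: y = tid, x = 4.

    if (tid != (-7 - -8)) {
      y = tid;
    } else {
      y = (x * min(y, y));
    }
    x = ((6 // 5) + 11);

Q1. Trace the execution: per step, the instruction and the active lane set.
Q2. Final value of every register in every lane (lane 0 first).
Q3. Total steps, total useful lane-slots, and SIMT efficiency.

step 0: eval (tid != (-7 - -8))      11111111
step 1: y <- tid                     10111111
step 2: y <- (x * min(y, y))         01000000
step 3: x <- ((6 // 5) + 11)         11111111

Answer: 4 steps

y: 0,4,2,3,4,5,6,7
x: 12,12,12,12,12,12,12,12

steps = 4; useful = 24; efficiency = 24/32 = 3/4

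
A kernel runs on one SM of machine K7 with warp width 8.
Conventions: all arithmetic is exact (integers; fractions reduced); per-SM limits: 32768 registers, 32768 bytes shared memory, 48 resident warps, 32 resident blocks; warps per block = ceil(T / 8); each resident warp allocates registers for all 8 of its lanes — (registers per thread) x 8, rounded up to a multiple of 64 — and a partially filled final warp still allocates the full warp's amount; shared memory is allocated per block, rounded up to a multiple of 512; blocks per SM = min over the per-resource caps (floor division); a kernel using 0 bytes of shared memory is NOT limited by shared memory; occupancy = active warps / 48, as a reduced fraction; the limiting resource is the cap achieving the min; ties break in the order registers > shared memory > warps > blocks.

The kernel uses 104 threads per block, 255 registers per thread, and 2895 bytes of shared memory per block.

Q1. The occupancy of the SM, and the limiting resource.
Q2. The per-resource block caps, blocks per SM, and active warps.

Answer: occupancy 13/48, limited by registers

registers: 1 block
shared memory: 10 blocks
warps: 3 blocks
blocks: 32 blocks

Answer: 1 block, 13 active warps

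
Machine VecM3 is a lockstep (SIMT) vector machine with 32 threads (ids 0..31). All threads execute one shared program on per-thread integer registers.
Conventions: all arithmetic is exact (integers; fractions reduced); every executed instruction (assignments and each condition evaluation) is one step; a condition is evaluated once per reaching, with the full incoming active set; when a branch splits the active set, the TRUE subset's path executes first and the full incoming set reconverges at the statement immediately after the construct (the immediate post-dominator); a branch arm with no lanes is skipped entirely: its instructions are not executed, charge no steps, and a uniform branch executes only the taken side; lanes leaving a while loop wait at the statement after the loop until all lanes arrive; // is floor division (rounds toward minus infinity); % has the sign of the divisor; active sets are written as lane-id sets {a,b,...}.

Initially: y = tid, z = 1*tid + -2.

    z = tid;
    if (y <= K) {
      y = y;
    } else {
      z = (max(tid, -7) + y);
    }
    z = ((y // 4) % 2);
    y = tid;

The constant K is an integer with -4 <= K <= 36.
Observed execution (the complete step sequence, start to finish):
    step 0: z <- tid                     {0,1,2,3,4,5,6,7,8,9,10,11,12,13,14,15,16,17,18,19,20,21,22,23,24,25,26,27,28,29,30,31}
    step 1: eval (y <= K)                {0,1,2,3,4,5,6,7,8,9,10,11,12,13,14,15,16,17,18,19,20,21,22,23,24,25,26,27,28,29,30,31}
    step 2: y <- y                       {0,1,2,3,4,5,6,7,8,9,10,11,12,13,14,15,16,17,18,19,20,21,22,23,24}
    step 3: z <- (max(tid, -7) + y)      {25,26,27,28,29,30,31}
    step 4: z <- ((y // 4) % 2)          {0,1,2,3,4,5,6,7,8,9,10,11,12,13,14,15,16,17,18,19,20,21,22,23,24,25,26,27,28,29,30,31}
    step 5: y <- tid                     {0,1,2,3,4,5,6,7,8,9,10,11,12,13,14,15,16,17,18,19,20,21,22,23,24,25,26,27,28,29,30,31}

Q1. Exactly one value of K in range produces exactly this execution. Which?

Answer: K = 24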